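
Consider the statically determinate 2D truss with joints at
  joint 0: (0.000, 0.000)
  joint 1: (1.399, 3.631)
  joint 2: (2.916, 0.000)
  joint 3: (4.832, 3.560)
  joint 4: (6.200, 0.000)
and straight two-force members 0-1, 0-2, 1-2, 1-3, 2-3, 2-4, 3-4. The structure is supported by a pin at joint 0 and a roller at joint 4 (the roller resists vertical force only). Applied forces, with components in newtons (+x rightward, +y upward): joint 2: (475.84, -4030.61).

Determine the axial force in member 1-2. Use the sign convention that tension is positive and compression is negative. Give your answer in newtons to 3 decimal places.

N=5 nodes, M=7 members, R=3 reactions → 2N=10, M+R=10
member 0 (0-1): L=3.8912, (cx,cy)=(0.3595,0.9331)
member 1 (0-2): L=2.9160, (cx,cy)=(1.0000,0.0000)
member 2 (1-2): L=3.9352, (cx,cy)=(0.3855,-0.9227)
member 3 (1-3): L=3.4337, (cx,cy)=(0.9998,-0.0207)
member 4 (2-3): L=4.0429, (cx,cy)=(0.4739,0.8806)
member 5 (2-4): L=3.2840, (cx,cy)=(1.0000,0.0000)
member 6 (3-4): L=3.8138, (cx,cy)=(0.3587,-0.9335)
solve A·x = −loads:
  F[0-1] = -2287.9075 N (compression)
  F[0-2] = +1298.4116 N (tension)
  F[1-2] = +2352.5222 N (tension)
  F[1-3] = -1729.8372 N (compression)
  F[2-3] = +2112.1845 N (tension)
  F[2-4] = +728.4550 N (tension)
  F[3-4] = -2030.8312 N (compression)
  Rx@0 = -475.8400 N
  Ry@0 = +2134.9231 N
  Ry@4 = +1895.6869 N

2352.522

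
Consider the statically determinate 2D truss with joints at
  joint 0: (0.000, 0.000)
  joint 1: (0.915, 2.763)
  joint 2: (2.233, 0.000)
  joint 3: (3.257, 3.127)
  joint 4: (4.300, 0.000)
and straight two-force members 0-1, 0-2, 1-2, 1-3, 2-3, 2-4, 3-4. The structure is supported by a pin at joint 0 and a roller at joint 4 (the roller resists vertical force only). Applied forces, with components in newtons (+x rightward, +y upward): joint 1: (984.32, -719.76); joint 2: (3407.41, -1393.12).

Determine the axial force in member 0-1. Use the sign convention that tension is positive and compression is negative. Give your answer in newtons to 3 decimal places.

-636.036

N=5 nodes, M=7 members, R=3 reactions → 2N=10, M+R=10
member 0 (0-1): L=2.9106, (cx,cy)=(0.3144,0.9493)
member 1 (0-2): L=2.2330, (cx,cy)=(1.0000,0.0000)
member 2 (1-2): L=3.0613, (cx,cy)=(0.4305,-0.9026)
member 3 (1-3): L=2.3701, (cx,cy)=(0.9881,0.1536)
member 4 (2-3): L=3.2904, (cx,cy)=(0.3112,0.9503)
member 5 (2-4): L=2.0670, (cx,cy)=(1.0000,0.0000)
member 6 (3-4): L=3.2964, (cx,cy)=(0.3164,-0.9486)
solve A·x = −loads:
  F[0-1] = -636.0355 N (compression)
  F[0-2] = +4591.6817 N (tension)
  F[1-2] = -309.4775 N (compression)
  F[1-3] = -1063.6473 N (compression)
  F[2-3] = +1759.8359 N (tension)
  F[2-4] = +503.3522 N (tension)
  F[3-4] = -1590.8239 N (compression)
  Rx@0 = -4391.7300 N
  Ry@0 = +603.7885 N
  Ry@4 = +1509.0915 N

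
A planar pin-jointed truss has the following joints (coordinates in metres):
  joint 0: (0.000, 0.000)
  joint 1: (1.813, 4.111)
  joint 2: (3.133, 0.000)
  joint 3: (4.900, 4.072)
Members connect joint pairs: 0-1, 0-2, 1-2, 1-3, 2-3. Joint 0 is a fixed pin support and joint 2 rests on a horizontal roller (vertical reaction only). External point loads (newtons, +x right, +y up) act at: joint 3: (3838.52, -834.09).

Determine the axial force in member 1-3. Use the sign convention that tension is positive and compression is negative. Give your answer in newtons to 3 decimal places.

4177.895

N=4 nodes, M=5 members, R=3 reactions → 2N=8, M+R=8
member 0 (0-1): L=4.4930, (cx,cy)=(0.4035,0.9150)
member 1 (0-2): L=3.1330, (cx,cy)=(1.0000,0.0000)
member 2 (1-2): L=4.3177, (cx,cy)=(0.3057,-0.9521)
member 3 (1-3): L=3.0872, (cx,cy)=(0.9999,-0.0126)
member 4 (2-3): L=4.4389, (cx,cy)=(0.3981,0.9174)
solve A·x = −loads:
  F[0-1] = +5966.7275 N (tension)
  F[0-2] = +1430.8609 N (tension)
  F[1-2] = -5789.3545 N (compression)
  F[1-3] = +4177.8953 N (tension)
  F[2-3] = -851.7032 N (compression)
  Rx@0 = -3838.5200 N
  Ry@0 = -5459.3969 N
  Ry@2 = +6293.4869 N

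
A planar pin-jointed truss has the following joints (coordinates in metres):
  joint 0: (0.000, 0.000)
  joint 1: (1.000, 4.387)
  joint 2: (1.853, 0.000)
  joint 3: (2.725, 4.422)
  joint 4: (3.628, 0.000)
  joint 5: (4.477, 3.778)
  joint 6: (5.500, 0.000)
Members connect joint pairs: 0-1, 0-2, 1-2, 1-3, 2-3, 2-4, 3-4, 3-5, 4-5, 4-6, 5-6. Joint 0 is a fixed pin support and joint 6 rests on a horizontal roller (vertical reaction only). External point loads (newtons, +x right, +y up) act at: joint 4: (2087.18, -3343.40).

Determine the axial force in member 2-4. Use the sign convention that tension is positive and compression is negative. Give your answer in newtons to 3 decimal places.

2788.440

N=7 nodes, M=11 members, R=3 reactions → 2N=14, M+R=14
member 0 (0-1): L=4.4995, (cx,cy)=(0.2222,0.9750)
member 1 (0-2): L=1.8530, (cx,cy)=(1.0000,0.0000)
member 2 (1-2): L=4.4692, (cx,cy)=(0.1909,-0.9816)
member 3 (1-3): L=1.7254, (cx,cy)=(0.9998,0.0203)
member 4 (2-3): L=4.5072, (cx,cy)=(0.1935,0.9811)
member 5 (2-4): L=1.7750, (cx,cy)=(1.0000,0.0000)
member 6 (3-4): L=4.5133, (cx,cy)=(0.2001,-0.9798)
member 7 (3-5): L=1.8666, (cx,cy)=(0.9386,-0.3450)
member 8 (4-5): L=3.8722, (cx,cy)=(0.2193,0.9757)
member 9 (4-6): L=1.8720, (cx,cy)=(1.0000,0.0000)
member 10 (5-6): L=3.9141, (cx,cy)=(0.2614,-0.9652)
solve A·x = −loads:
  F[0-1] = -1167.1616 N (compression)
  F[0-2] = +2346.5763 N (tension)
  F[1-2] = +1149.3873 N (tension)
  F[1-3] = -478.8712 N (compression)
  F[2-3] = -1149.9852 N (compression)
  F[2-4] = +2788.4403 N (tension)
  F[3-4] = +1540.1522 N (tension)
  F[3-5] = -1075.4430 N (compression)
  F[4-5] = +1880.1374 N (tension)
  F[4-6] = +597.1819 N (tension)
  F[5-6] = -2284.8501 N (compression)
  Rx@0 = -2087.1800 N
  Ry@0 = +1137.9718 N
  Ry@6 = +2205.4282 N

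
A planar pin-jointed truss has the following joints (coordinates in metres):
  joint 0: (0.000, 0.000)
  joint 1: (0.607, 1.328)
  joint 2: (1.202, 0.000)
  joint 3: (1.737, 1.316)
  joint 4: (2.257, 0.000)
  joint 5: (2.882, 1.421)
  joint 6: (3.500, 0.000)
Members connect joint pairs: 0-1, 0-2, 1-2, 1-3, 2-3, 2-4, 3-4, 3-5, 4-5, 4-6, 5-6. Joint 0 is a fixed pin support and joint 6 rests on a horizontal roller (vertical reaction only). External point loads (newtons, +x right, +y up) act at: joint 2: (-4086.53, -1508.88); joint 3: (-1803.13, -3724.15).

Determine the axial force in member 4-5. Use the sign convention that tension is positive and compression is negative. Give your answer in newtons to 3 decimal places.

1998.741

N=7 nodes, M=11 members, R=3 reactions → 2N=14, M+R=14
member 0 (0-1): L=1.4601, (cx,cy)=(0.4157,0.9095)
member 1 (0-2): L=1.2020, (cx,cy)=(1.0000,0.0000)
member 2 (1-2): L=1.4552, (cx,cy)=(0.4089,-0.9126)
member 3 (1-3): L=1.1301, (cx,cy)=(0.9999,-0.0106)
member 4 (2-3): L=1.4206, (cx,cy)=(0.3766,0.9264)
member 5 (2-4): L=1.0550, (cx,cy)=(1.0000,0.0000)
member 6 (3-4): L=1.4150, (cx,cy)=(0.3675,-0.9300)
member 7 (3-5): L=1.1498, (cx,cy)=(0.9958,0.0913)
member 8 (4-5): L=1.5524, (cx,cy)=(0.4026,0.9154)
member 9 (4-6): L=1.2430, (cx,cy)=(1.0000,0.0000)
member 10 (5-6): L=1.5496, (cx,cy)=(0.3988,-0.9170)
solve A·x = −loads:
  F[0-1] = -3897.2896 N (compression)
  F[0-2] = -4269.5130 N (compression)
  F[1-2] = +3921.5958 N (tension)
  F[1-3] = -3223.7842 N (compression)
  F[2-3] = -2234.4364 N (compression)
  F[2-4] = +2261.9693 N (tension)
  F[3-4] = -1967.2435 N (compression)
  F[3-5] = -1545.4879 N (compression)
  F[4-5] = +1998.7413 N (tension)
  F[4-6] = +734.3188 N (tension)
  F[5-6] = -1841.2264 N (compression)
  Rx@0 = +5889.6600 N
  Ry@0 = +3544.5719 N
  Ry@6 = +1688.4581 N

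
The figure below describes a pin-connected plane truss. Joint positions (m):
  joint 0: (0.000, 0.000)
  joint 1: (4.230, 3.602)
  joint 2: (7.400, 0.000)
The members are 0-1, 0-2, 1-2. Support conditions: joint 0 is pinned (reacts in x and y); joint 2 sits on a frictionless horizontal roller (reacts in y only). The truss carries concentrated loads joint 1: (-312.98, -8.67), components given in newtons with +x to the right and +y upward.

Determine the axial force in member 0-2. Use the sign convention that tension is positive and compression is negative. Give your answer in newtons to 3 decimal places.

N=3 nodes, M=3 members, R=3 reactions → 2N=6, M+R=6
member 0 (0-1): L=5.5558, (cx,cy)=(0.7614,0.6483)
member 1 (0-2): L=7.4000, (cx,cy)=(1.0000,0.0000)
member 2 (1-2): L=4.7983, (cx,cy)=(0.6607,-0.7507)
solve A·x = −loads:
  F[0-1] = -240.7104 N (compression)
  F[0-2] = -129.7123 N (compression)
  F[1-2] = +196.3386 N (tension)
  Rx@0 = +312.9800 N
  Ry@0 = +156.0592 N
  Ry@2 = -147.3892 N

-129.712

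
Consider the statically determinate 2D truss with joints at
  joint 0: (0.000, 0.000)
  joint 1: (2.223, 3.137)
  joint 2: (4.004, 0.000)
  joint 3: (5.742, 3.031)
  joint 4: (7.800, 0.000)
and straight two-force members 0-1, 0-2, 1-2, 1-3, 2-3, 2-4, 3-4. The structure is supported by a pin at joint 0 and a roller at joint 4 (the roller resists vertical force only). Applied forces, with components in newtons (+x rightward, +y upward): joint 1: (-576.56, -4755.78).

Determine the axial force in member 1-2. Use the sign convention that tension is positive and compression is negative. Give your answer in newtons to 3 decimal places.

-1244.049

N=5 nodes, M=7 members, R=3 reactions → 2N=10, M+R=10
member 0 (0-1): L=3.8448, (cx,cy)=(0.5782,0.8159)
member 1 (0-2): L=4.0040, (cx,cy)=(1.0000,0.0000)
member 2 (1-2): L=3.6073, (cx,cy)=(0.4937,-0.8696)
member 3 (1-3): L=3.5206, (cx,cy)=(0.9995,-0.0301)
member 4 (2-3): L=3.4939, (cx,cy)=(0.4974,0.8675)
member 5 (2-4): L=3.7960, (cx,cy)=(1.0000,0.0000)
member 6 (3-4): L=3.6636, (cx,cy)=(0.5617,-0.8273)
solve A·x = −loads:
  F[0-1] = -4451.8110 N (compression)
  F[0-2] = +1997.4028 N (tension)
  F[1-2] = -1244.0491 N (compression)
  F[1-3] = -1383.8197 N (compression)
  F[2-3] = +1247.0880 N (tension)
  F[2-4] = +762.8497 N (tension)
  F[3-4] = -1358.0241 N (compression)
  Rx@0 = +576.5600 N
  Ry@0 = +3632.2633 N
  Ry@4 = +1123.5167 N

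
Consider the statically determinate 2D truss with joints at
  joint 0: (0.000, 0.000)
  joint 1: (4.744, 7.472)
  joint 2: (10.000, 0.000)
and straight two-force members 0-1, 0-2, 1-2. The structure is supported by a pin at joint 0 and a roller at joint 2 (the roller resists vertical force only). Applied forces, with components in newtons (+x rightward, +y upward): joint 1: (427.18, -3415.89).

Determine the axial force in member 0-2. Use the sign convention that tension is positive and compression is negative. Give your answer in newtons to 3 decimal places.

1364.427

N=3 nodes, M=3 members, R=3 reactions → 2N=6, M+R=6
member 0 (0-1): L=8.8508, (cx,cy)=(0.5360,0.8442)
member 1 (0-2): L=10.0000, (cx,cy)=(1.0000,0.0000)
member 2 (1-2): L=9.1354, (cx,cy)=(0.5753,-0.8179)
solve A·x = −loads:
  F[0-1] = -1748.6012 N (compression)
  F[0-2] = +1364.4266 N (tension)
  F[1-2] = -2371.5071 N (compression)
  Rx@0 = -427.1800 N
  Ry@0 = +1476.2029 N
  Ry@2 = +1939.6871 N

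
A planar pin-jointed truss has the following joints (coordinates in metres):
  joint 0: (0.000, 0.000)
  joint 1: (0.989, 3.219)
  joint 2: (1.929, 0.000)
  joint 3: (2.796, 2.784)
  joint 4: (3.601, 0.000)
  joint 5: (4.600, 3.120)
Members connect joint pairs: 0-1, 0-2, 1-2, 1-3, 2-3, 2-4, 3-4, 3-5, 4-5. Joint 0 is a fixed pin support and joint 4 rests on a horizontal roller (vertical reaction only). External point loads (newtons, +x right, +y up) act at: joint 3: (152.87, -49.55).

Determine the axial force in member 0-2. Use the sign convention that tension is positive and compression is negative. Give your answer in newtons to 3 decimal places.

119.962

N=6 nodes, M=9 members, R=3 reactions → 2N=12, M+R=12
member 0 (0-1): L=3.3675, (cx,cy)=(0.2937,0.9559)
member 1 (0-2): L=1.9290, (cx,cy)=(1.0000,0.0000)
member 2 (1-2): L=3.3534, (cx,cy)=(0.2803,-0.9599)
member 3 (1-3): L=1.8586, (cx,cy)=(0.9722,-0.2340)
member 4 (2-3): L=2.9159, (cx,cy)=(0.2973,0.9548)
member 5 (2-4): L=1.6720, (cx,cy)=(1.0000,0.0000)
member 6 (3-4): L=2.8980, (cx,cy)=(0.2778,-0.9606)
member 7 (3-5): L=1.8350, (cx,cy)=(0.9831,0.1831)
member 8 (4-5): L=3.2760, (cx,cy)=(0.3049,0.9524)
solve A·x = −loads:
  F[0-1] = +112.0511 N (tension)
  F[0-2] = +119.9618 N (tension)
  F[1-2] = -128.8972 N (compression)
  F[1-3] = +71.0116 N (tension)
  F[2-3] = +129.5907 N (tension)
  F[2-4] = +45.2985 N (tension)
  F[3-4] = -163.0774 N (compression)
  F[3-5] = -0.0000 N (tension)
  F[4-5] = -0.0000 N (tension)
  Rx@0 = -152.8700 N
  Ry@0 = -107.1098 N
  Ry@4 = +156.6598 N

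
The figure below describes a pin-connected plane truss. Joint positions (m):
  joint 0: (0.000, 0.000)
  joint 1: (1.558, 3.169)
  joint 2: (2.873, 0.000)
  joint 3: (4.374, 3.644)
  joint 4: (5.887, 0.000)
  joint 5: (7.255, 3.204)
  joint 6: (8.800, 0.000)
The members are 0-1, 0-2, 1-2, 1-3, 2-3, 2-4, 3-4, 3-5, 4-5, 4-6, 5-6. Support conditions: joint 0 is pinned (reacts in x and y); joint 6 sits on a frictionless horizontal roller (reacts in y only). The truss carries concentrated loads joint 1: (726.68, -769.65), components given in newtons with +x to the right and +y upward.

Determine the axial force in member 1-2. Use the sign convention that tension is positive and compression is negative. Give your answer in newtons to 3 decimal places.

N=7 nodes, M=11 members, R=3 reactions → 2N=14, M+R=14
member 0 (0-1): L=3.5313, (cx,cy)=(0.4412,0.8974)
member 1 (0-2): L=2.8730, (cx,cy)=(1.0000,0.0000)
member 2 (1-2): L=3.4310, (cx,cy)=(0.3833,-0.9236)
member 3 (1-3): L=2.8558, (cx,cy)=(0.9861,0.1663)
member 4 (2-3): L=3.9410, (cx,cy)=(0.3809,0.9246)
member 5 (2-4): L=3.0140, (cx,cy)=(1.0000,0.0000)
member 6 (3-4): L=3.9456, (cx,cy)=(0.3835,-0.9236)
member 7 (3-5): L=2.9144, (cx,cy)=(0.9885,-0.1510)
member 8 (4-5): L=3.4838, (cx,cy)=(0.3927,0.9197)
member 9 (4-6): L=2.9130, (cx,cy)=(1.0000,0.0000)
member 10 (5-6): L=3.5571, (cx,cy)=(0.4343,-0.9007)
solve A·x = −loads:
  F[0-1] = -414.1921 N (compression)
  F[0-2] = +909.4215 N (tension)
  F[1-2] = -557.8858 N (compression)
  F[1-3] = -705.4272 N (compression)
  F[2-3] = +557.2858 N (tension)
  F[2-4] = +483.3503 N (tension)
  F[3-4] = -374.7213 N (compression)
  F[3-5] = -343.5968 N (compression)
  F[4-5] = +376.3012 N (tension)
  F[4-6] = +191.8956 N (tension)
  F[5-6] = -441.8014 N (compression)
  Rx@0 = -726.6800 N
  Ry@0 = +371.6996 N
  Ry@6 = +397.9504 N

-557.886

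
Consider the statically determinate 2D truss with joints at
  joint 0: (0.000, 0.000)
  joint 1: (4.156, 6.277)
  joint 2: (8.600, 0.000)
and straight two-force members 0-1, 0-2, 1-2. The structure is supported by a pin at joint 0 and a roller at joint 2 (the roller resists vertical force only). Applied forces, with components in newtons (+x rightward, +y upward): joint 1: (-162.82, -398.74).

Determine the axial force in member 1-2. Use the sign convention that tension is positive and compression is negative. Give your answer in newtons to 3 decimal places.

N=3 nodes, M=3 members, R=3 reactions → 2N=6, M+R=6
member 0 (0-1): L=7.5282, (cx,cy)=(0.5521,0.8338)
member 1 (0-2): L=8.6000, (cx,cy)=(1.0000,0.0000)
member 2 (1-2): L=7.6909, (cx,cy)=(0.5778,-0.8162)
solve A·x = −loads:
  F[0-1] = -389.6436 N (compression)
  F[0-2] = +52.2871 N (tension)
  F[1-2] = -90.4893 N (compression)
  Rx@0 = +162.8200 N
  Ry@0 = +324.8862 N
  Ry@2 = +73.8538 N

-90.489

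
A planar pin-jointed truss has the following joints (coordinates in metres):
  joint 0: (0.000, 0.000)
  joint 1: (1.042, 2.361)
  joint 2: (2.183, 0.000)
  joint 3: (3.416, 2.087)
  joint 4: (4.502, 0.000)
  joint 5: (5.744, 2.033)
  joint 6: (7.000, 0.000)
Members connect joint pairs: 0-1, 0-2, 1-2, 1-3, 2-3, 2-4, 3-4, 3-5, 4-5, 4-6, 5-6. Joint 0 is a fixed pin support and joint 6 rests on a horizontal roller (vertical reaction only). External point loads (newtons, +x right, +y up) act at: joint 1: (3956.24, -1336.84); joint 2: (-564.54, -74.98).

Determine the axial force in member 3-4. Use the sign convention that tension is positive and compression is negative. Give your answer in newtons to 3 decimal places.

N=7 nodes, M=11 members, R=3 reactions → 2N=14, M+R=14
member 0 (0-1): L=2.5807, (cx,cy)=(0.4038,0.9149)
member 1 (0-2): L=2.1830, (cx,cy)=(1.0000,0.0000)
member 2 (1-2): L=2.6223, (cx,cy)=(0.4351,-0.9004)
member 3 (1-3): L=2.3898, (cx,cy)=(0.9934,-0.1147)
member 4 (2-3): L=2.4240, (cx,cy)=(0.5087,0.8610)
member 5 (2-4): L=2.3190, (cx,cy)=(1.0000,0.0000)
member 6 (3-4): L=2.3527, (cx,cy)=(0.4616,-0.8871)
member 7 (3-5): L=2.3286, (cx,cy)=(0.9997,-0.0232)
member 8 (4-5): L=2.3824, (cx,cy)=(0.5213,0.8534)
member 9 (4-6): L=2.4980, (cx,cy)=(1.0000,0.0000)
member 10 (5-6): L=2.3897, (cx,cy)=(0.5256,-0.8507)
solve A·x = −loads:
  F[0-1] = +158.4330 N (tension)
  F[0-2] = +3327.7304 N (tension)
  F[1-2] = -1214.5494 N (compression)
  F[1-3] = -3386.1235 N (compression)
  F[2-3] = +1357.2236 N (tension)
  F[2-4] = +2673.4278 N (tension)
  F[3-4] = -1705.6035 N (compression)
  F[3-5] = -1886.6166 N (compression)
  F[4-5] = +1773.0200 N (tension)
  F[4-6] = +961.7787 N (tension)
  F[5-6] = -1829.9000 N (compression)
  Rx@0 = -3391.7000 N
  Ry@0 = -144.9445 N
  Ry@6 = +1556.7645 N

-1705.604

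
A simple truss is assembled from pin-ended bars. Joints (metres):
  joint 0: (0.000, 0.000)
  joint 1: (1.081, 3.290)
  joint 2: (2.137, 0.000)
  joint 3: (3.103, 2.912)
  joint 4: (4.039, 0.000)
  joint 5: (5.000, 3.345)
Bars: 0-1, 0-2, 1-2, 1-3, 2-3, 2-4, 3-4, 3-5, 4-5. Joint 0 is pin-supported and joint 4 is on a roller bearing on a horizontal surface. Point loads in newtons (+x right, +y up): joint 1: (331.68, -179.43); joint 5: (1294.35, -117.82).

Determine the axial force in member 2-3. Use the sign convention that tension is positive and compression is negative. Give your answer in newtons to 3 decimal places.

1605.337

N=6 nodes, M=9 members, R=3 reactions → 2N=12, M+R=12
member 0 (0-1): L=3.4630, (cx,cy)=(0.3122,0.9500)
member 1 (0-2): L=2.1370, (cx,cy)=(1.0000,0.0000)
member 2 (1-2): L=3.4553, (cx,cy)=(0.3056,-0.9522)
member 3 (1-3): L=2.0570, (cx,cy)=(0.9830,-0.1838)
member 4 (2-3): L=3.0680, (cx,cy)=(0.3149,0.9491)
member 5 (2-4): L=1.9020, (cx,cy)=(1.0000,0.0000)
member 6 (3-4): L=3.0587, (cx,cy)=(0.3060,-0.9520)
member 7 (3-5): L=1.9458, (cx,cy)=(0.9749,0.2225)
member 8 (4-5): L=3.4803, (cx,cy)=(0.2761,0.9611)
solve A·x = −loads:
  F[0-1] = +1303.9006 N (tension)
  F[0-2] = +1219.0131 N (tension)
  F[1-2] = -1600.2519 N (compression)
  F[1-3] = +574.1765 N (tension)
  F[2-3] = +1605.3374 N (tension)
  F[2-4] = +224.4969 N (tension)
  F[3-4] = -1148.8446 N (compression)
  F[3-5] = +1457.9679 N (tension)
  F[4-5] = -460.1541 N (compression)
  Rx@0 = -1626.0300 N
  Ry@0 = -1238.7470 N
  Ry@4 = +1535.9970 N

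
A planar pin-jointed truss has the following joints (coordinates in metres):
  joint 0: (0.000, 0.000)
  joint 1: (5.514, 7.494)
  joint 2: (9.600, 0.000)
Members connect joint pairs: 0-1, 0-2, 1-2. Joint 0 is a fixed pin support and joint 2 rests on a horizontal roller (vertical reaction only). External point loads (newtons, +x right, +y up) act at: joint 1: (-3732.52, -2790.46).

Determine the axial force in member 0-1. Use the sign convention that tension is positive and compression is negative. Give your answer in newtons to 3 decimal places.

-5091.977

N=3 nodes, M=3 members, R=3 reactions → 2N=6, M+R=6
member 0 (0-1): L=9.3040, (cx,cy)=(0.5926,0.8055)
member 1 (0-2): L=9.6000, (cx,cy)=(1.0000,0.0000)
member 2 (1-2): L=8.5355, (cx,cy)=(0.4787,-0.8780)
solve A·x = −loads:
  F[0-1] = -5091.9767 N (compression)
  F[0-2] = -714.7654 N (compression)
  F[1-2] = +1493.1248 N (tension)
  Rx@0 = +3732.5200 N
  Ry@0 = +4101.3880 N
  Ry@2 = -1310.9280 N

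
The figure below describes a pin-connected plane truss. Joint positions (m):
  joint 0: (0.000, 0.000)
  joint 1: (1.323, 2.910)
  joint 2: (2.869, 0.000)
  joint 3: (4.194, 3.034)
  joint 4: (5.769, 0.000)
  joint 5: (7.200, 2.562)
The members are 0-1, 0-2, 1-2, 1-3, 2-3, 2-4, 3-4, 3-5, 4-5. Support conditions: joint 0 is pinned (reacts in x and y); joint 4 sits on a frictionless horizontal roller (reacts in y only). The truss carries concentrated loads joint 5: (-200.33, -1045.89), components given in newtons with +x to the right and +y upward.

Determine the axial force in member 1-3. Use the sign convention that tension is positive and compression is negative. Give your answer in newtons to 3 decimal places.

164.448

N=6 nodes, M=9 members, R=3 reactions → 2N=12, M+R=12
member 0 (0-1): L=3.1966, (cx,cy)=(0.4139,0.9103)
member 1 (0-2): L=2.8690, (cx,cy)=(1.0000,0.0000)
member 2 (1-2): L=3.2952, (cx,cy)=(0.4692,-0.8831)
member 3 (1-3): L=2.8737, (cx,cy)=(0.9991,0.0432)
member 4 (2-3): L=3.3107, (cx,cy)=(0.4002,0.9164)
member 5 (2-4): L=2.9000, (cx,cy)=(1.0000,0.0000)
member 6 (3-4): L=3.4184, (cx,cy)=(0.4607,-0.8875)
member 7 (3-5): L=3.0428, (cx,cy)=(0.9879,-0.1551)
member 8 (4-5): L=2.9346, (cx,cy)=(0.4876,0.8730)
solve A·x = −loads:
  F[0-1] = +187.2574 N (tension)
  F[0-2] = -277.8309 N (compression)
  F[1-2] = -184.9953 N (compression)
  F[1-3] = +164.4483 N (tension)
  F[2-3] = +178.2706 N (tension)
  F[2-4] = -435.9720 N (compression)
  F[3-4] = -254.5006 N (compression)
  F[3-5] = +357.2234 N (tension)
  F[4-5] = -1134.5085 N (compression)
  Rx@0 = +200.3300 N
  Ry@0 = -170.4668 N
  Ry@4 = +1216.3568 N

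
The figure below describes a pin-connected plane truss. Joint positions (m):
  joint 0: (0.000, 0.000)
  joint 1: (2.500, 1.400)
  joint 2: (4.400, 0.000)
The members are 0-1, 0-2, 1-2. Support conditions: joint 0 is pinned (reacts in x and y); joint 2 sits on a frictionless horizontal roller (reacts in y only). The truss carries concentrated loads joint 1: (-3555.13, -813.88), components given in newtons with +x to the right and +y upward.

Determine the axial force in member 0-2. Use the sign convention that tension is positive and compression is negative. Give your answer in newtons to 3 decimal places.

N=3 nodes, M=3 members, R=3 reactions → 2N=6, M+R=6
member 0 (0-1): L=2.8653, (cx,cy)=(0.8725,0.4886)
member 1 (0-2): L=4.4000, (cx,cy)=(1.0000,0.0000)
member 2 (1-2): L=2.3601, (cx,cy)=(0.8051,-0.5932)
solve A·x = −loads:
  F[0-1] = -3034.4161 N (compression)
  F[0-2] = -907.5837 N (compression)
  F[1-2] = +1127.3550 N (tension)
  Rx@0 = +3555.1300 N
  Ry@0 = +1482.6259 N
  Ry@2 = -668.7459 N

-907.584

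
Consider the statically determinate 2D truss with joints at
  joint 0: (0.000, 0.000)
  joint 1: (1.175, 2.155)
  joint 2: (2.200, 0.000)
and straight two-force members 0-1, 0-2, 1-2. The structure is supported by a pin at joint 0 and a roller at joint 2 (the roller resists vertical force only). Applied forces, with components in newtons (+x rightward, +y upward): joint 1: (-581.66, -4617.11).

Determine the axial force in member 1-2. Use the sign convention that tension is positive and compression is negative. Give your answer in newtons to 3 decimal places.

N=3 nodes, M=3 members, R=3 reactions → 2N=6, M+R=6
member 0 (0-1): L=2.4545, (cx,cy)=(0.4787,0.8780)
member 1 (0-2): L=2.2000, (cx,cy)=(1.0000,0.0000)
member 2 (1-2): L=2.3863, (cx,cy)=(0.4295,-0.9031)
solve A·x = −loads:
  F[0-1] = -3099.0869 N (compression)
  F[0-2] = +901.9021 N (tension)
  F[1-2] = -2099.7570 N (compression)
  Rx@0 = +581.6600 N
  Ry@0 = +2720.9159 N
  Ry@2 = +1896.1941 N

-2099.757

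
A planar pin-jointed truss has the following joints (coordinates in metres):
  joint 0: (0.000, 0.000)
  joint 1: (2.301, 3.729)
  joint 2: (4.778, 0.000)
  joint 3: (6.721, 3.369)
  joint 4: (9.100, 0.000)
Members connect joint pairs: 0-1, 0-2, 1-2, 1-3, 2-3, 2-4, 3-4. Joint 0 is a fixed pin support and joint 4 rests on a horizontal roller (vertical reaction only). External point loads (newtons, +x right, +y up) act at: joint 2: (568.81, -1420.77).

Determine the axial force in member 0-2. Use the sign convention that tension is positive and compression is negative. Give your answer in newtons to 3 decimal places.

985.191

N=5 nodes, M=7 members, R=3 reactions → 2N=10, M+R=10
member 0 (0-1): L=4.3818, (cx,cy)=(0.5251,0.8510)
member 1 (0-2): L=4.7780, (cx,cy)=(1.0000,0.0000)
member 2 (1-2): L=4.4767, (cx,cy)=(0.5533,-0.8330)
member 3 (1-3): L=4.4346, (cx,cy)=(0.9967,-0.0812)
member 4 (2-3): L=3.8891, (cx,cy)=(0.4996,0.8663)
member 5 (2-4): L=4.3220, (cx,cy)=(1.0000,0.0000)
member 6 (3-4): L=4.1243, (cx,cy)=(0.5768,-0.8169)
solve A·x = −loads:
  F[0-1] = -792.9136 N (compression)
  F[0-2] = +985.1915 N (tension)
  F[1-2] = +899.4682 N (tension)
  F[1-3] = -917.0909 N (compression)
  F[2-3] = +775.2118 N (tension)
  F[2-4] = +526.7711 N (tension)
  F[3-4] = -913.2236 N (compression)
  Rx@0 = -568.8100 N
  Ry@0 = +674.7877 N
  Ry@4 = +745.9823 N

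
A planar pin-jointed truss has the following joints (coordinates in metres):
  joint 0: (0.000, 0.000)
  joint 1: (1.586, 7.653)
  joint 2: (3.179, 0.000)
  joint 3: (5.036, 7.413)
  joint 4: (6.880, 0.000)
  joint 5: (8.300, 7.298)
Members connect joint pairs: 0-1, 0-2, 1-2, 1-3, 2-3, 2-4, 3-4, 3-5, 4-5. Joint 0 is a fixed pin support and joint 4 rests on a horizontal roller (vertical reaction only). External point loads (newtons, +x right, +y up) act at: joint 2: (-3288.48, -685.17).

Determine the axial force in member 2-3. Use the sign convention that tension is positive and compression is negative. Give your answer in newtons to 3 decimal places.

N=6 nodes, M=9 members, R=3 reactions → 2N=12, M+R=12
member 0 (0-1): L=7.8156, (cx,cy)=(0.2029,0.9792)
member 1 (0-2): L=3.1790, (cx,cy)=(1.0000,0.0000)
member 2 (1-2): L=7.8170, (cx,cy)=(0.2038,-0.9790)
member 3 (1-3): L=3.4583, (cx,cy)=(0.9976,-0.0694)
member 4 (2-3): L=7.6421, (cx,cy)=(0.2430,0.9700)
member 5 (2-4): L=3.7010, (cx,cy)=(1.0000,0.0000)
member 6 (3-4): L=7.6389, (cx,cy)=(0.2414,-0.9704)
member 7 (3-5): L=3.2660, (cx,cy)=(0.9994,-0.0352)
member 8 (4-5): L=7.4349, (cx,cy)=(0.1910,0.9816)
solve A·x = −loads:
  F[0-1] = -376.4093 N (compression)
  F[0-2] = -3212.0963 N (compression)
  F[1-2] = +387.5167 N (tension)
  F[1-3] = -155.7295 N (compression)
  F[2-3] = +315.2336 N (tension)
  F[2-4] = +78.7530 N (tension)
  F[3-4] = -326.2403 N (compression)
  F[3-5] = -0.0000 N (compression)
  F[4-5] = +0.0000 N (tension)
  Rx@0 = +3288.4800 N
  Ry@0 = +368.5776 N
  Ry@4 = +316.5924 N

315.234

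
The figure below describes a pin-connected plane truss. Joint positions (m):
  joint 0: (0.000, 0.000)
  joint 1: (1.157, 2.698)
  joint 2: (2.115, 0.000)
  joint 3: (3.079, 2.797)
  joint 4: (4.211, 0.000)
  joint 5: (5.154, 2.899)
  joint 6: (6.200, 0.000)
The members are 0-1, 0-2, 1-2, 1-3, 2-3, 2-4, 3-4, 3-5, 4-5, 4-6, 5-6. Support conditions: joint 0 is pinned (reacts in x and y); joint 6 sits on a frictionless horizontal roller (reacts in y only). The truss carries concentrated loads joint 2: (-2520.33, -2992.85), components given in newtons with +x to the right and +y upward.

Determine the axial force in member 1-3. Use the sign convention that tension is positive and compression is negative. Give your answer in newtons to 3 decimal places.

N=7 nodes, M=11 members, R=3 reactions → 2N=14, M+R=14
member 0 (0-1): L=2.9356, (cx,cy)=(0.3941,0.9191)
member 1 (0-2): L=2.1150, (cx,cy)=(1.0000,0.0000)
member 2 (1-2): L=2.8630, (cx,cy)=(0.3346,-0.9424)
member 3 (1-3): L=1.9245, (cx,cy)=(0.9987,0.0514)
member 4 (2-3): L=2.9585, (cx,cy)=(0.3258,0.9454)
member 5 (2-4): L=2.0960, (cx,cy)=(1.0000,0.0000)
member 6 (3-4): L=3.0174, (cx,cy)=(0.3752,-0.9270)
member 7 (3-5): L=2.0775, (cx,cy)=(0.9988,0.0491)
member 8 (4-5): L=3.0485, (cx,cy)=(0.3093,0.9510)
member 9 (4-6): L=1.9890, (cx,cy)=(1.0000,0.0000)
member 10 (5-6): L=3.0819, (cx,cy)=(0.3394,-0.9406)
solve A·x = −loads:
  F[0-1] = -2145.5711 N (compression)
  F[0-2] = -1674.7071 N (compression)
  F[1-2] = +2009.5465 N (tension)
  F[1-3] = -1520.0497 N (compression)
  F[2-3] = +1162.5908 N (tension)
  F[2-4] = +1139.2130 N (tension)
  F[3-4] = -1139.1427 N (compression)
  F[3-5] = -712.7131 N (compression)
  F[4-5] = +1110.4005 N (tension)
  F[4-6] = +368.3724 N (tension)
  F[5-6] = -1085.3723 N (compression)
  Rx@0 = +2520.3300 N
  Ry@0 = +1971.9020 N
  Ry@6 = +1020.9480 N

-1520.050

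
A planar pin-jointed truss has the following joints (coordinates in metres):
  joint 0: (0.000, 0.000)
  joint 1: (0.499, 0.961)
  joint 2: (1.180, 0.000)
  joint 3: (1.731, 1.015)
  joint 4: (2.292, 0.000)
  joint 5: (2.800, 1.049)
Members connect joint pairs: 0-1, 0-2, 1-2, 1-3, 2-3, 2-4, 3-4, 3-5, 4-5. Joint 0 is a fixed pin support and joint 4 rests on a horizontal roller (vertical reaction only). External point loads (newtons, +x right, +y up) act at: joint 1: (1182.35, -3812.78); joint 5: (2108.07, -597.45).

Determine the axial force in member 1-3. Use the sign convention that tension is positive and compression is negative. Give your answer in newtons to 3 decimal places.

-181.421

N=6 nodes, M=9 members, R=3 reactions → 2N=12, M+R=12
member 0 (0-1): L=1.0828, (cx,cy)=(0.4608,0.8875)
member 1 (0-2): L=1.1800, (cx,cy)=(1.0000,0.0000)
member 2 (1-2): L=1.1778, (cx,cy)=(0.5782,-0.8159)
member 3 (1-3): L=1.2332, (cx,cy)=(0.9990,0.0438)
member 4 (2-3): L=1.1549, (cx,cy)=(0.4771,0.8789)
member 5 (2-4): L=1.1120, (cx,cy)=(1.0000,0.0000)
member 6 (3-4): L=1.1597, (cx,cy)=(0.4837,-0.8752)
member 7 (3-5): L=1.0695, (cx,cy)=(0.9995,0.0318)
member 8 (4-5): L=1.1655, (cx,cy)=(0.4359,0.9000)
solve A·x = −loads:
  F[0-1] = -1565.8857 N (compression)
  F[0-2] = +4012.0259 N (tension)
  F[1-2] = -2979.5262 N (compression)
  F[1-3] = -181.4209 N (compression)
  F[2-3] = +2766.1248 N (tension)
  F[2-4] = +969.6212 N (tension)
  F[3-4] = -2680.0695 N (compression)
  F[3-5] = +2436.1322 N (tension)
  F[4-5] = -749.8661 N (compression)
  Rx@0 = -3290.4200 N
  Ry@0 = +1389.7060 N
  Ry@4 = +3020.5240 N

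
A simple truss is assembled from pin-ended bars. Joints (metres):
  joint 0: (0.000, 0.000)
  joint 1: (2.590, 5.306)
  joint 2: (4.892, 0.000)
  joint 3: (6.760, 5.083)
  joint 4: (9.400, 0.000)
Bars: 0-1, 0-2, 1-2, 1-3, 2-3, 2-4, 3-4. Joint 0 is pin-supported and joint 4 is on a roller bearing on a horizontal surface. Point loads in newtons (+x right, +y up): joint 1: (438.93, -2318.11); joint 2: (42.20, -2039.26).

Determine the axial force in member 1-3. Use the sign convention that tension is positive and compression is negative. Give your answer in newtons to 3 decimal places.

-1696.550

N=5 nodes, M=7 members, R=3 reactions → 2N=10, M+R=10
member 0 (0-1): L=5.9044, (cx,cy)=(0.4387,0.8987)
member 1 (0-2): L=4.8920, (cx,cy)=(1.0000,0.0000)
member 2 (1-2): L=5.7838, (cx,cy)=(0.3980,-0.9174)
member 3 (1-3): L=4.1760, (cx,cy)=(0.9986,-0.0534)
member 4 (2-3): L=5.4154, (cx,cy)=(0.3449,0.9386)
member 5 (2-4): L=4.5080, (cx,cy)=(1.0000,0.0000)
member 6 (3-4): L=5.7277, (cx,cy)=(0.4609,-0.8874)
solve A·x = −loads:
  F[0-1] = -2681.3551 N (compression)
  F[0-2] = +1657.3257 N (tension)
  F[1-2] = +198.4984 N (tension)
  F[1-3] = -1696.5498 N (compression)
  F[2-3] = +1978.6007 N (tension)
  F[2-4] = +1011.6234 N (tension)
  F[3-4] = -2194.7993 N (compression)
  Rx@0 = -481.1300 N
  Ry@0 = +2409.6118 N
  Ry@4 = +1947.7582 N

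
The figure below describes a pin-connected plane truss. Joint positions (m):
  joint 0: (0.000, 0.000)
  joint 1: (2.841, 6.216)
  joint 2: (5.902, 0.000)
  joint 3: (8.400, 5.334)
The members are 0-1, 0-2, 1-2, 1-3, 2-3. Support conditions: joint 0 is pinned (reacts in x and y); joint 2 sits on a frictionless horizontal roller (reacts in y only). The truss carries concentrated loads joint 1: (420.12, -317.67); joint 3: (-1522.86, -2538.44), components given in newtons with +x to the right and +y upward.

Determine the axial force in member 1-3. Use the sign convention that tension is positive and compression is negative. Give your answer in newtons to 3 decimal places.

-314.851

N=4 nodes, M=5 members, R=3 reactions → 2N=8, M+R=8
member 0 (0-1): L=6.8345, (cx,cy)=(0.4157,0.9095)
member 1 (0-2): L=5.9020, (cx,cy)=(1.0000,0.0000)
member 2 (1-2): L=6.9288, (cx,cy)=(0.4418,-0.8971)
member 3 (1-3): L=5.6285, (cx,cy)=(0.9876,-0.1567)
member 4 (2-3): L=5.8900, (cx,cy)=(0.4241,0.9056)
solve A·x = −loads:
  F[0-1] = -26.6089 N (compression)
  F[0-2] = -1091.6790 N (compression)
  F[1-2] = -272.1267 N (compression)
  F[1-3] = -314.8508 N (compression)
  F[2-3] = -2857.4975 N (compression)
  Rx@0 = +1102.7400 N
  Ry@0 = +24.2010 N
  Ry@2 = +2831.9090 N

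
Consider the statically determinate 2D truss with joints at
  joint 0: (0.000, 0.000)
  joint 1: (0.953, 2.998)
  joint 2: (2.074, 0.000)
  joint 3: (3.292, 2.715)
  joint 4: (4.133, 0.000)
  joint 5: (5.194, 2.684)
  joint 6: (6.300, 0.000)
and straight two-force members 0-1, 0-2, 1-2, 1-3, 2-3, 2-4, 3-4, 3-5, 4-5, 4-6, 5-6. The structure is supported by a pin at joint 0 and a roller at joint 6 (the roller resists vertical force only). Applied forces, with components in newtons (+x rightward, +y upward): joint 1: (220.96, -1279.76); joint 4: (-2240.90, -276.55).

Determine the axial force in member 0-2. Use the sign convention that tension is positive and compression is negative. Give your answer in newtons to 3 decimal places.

-1677.856

N=7 nodes, M=11 members, R=3 reactions → 2N=14, M+R=14
member 0 (0-1): L=3.1458, (cx,cy)=(0.3029,0.9530)
member 1 (0-2): L=2.0740, (cx,cy)=(1.0000,0.0000)
member 2 (1-2): L=3.2007, (cx,cy)=(0.3502,-0.9367)
member 3 (1-3): L=2.3561, (cx,cy)=(0.9928,-0.1201)
member 4 (2-3): L=2.9757, (cx,cy)=(0.4093,0.9124)
member 5 (2-4): L=2.0590, (cx,cy)=(1.0000,0.0000)
member 6 (3-4): L=2.8423, (cx,cy)=(0.2959,-0.9552)
member 7 (3-5): L=1.9023, (cx,cy)=(0.9999,-0.0163)
member 8 (4-5): L=2.8861, (cx,cy)=(0.3676,0.9300)
member 9 (4-6): L=2.1670, (cx,cy)=(1.0000,0.0000)
member 10 (5-6): L=2.9029, (cx,cy)=(0.3810,-0.9246)
solve A·x = −loads:
  F[0-1] = -1129.2088 N (compression)
  F[0-2] = -1677.8561 N (compression)
  F[1-2] = -151.5059 N (compression)
  F[1-3] = -513.7008 N (compression)
  F[2-3] = +155.5361 N (tension)
  F[2-4] = -1794.5820 N (compression)
  F[3-4] = -206.5860 N (compression)
  F[3-5] = -385.2424 N (compression)
  F[4-5] = +509.5683 N (tension)
  F[4-6] = +197.8617 N (tension)
  F[5-6] = -519.3326 N (compression)
  Rx@0 = +2019.9400 N
  Ry@0 = +1076.1464 N
  Ry@6 = +480.1636 N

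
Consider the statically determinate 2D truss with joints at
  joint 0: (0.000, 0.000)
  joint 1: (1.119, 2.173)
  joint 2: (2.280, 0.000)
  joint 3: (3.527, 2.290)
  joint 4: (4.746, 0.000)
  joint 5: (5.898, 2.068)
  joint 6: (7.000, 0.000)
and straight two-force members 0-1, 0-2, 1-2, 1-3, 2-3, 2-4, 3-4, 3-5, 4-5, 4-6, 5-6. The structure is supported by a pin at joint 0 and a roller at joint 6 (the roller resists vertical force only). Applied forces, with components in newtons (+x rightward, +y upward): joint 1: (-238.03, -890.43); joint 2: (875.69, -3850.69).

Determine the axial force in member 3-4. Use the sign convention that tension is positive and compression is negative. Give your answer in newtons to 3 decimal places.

-1353.063

N=7 nodes, M=11 members, R=3 reactions → 2N=14, M+R=14
member 0 (0-1): L=2.4442, (cx,cy)=(0.4578,0.8890)
member 1 (0-2): L=2.2800, (cx,cy)=(1.0000,0.0000)
member 2 (1-2): L=2.4637, (cx,cy)=(0.4712,-0.8820)
member 3 (1-3): L=2.4108, (cx,cy)=(0.9988,0.0485)
member 4 (2-3): L=2.6075, (cx,cy)=(0.4782,0.8782)
member 5 (2-4): L=2.4660, (cx,cy)=(1.0000,0.0000)
member 6 (3-4): L=2.5942, (cx,cy)=(0.4699,-0.8827)
member 7 (3-5): L=2.3814, (cx,cy)=(0.9956,-0.0932)
member 8 (4-5): L=2.3672, (cx,cy)=(0.4866,0.8736)
member 9 (4-6): L=2.2540, (cx,cy)=(1.0000,0.0000)
member 10 (5-6): L=2.3433, (cx,cy)=(0.4703,-0.8825)
solve A·x = −loads:
  F[0-1] = -3845.0744 N (compression)
  F[0-2] = +2398.0097 N (tension)
  F[1-2] = +2711.9522 N (tension)
  F[1-3] = -2803.6068 N (compression)
  F[2-3] = +1660.9911 N (tension)
  F[2-4] = +2005.9609 N (tension)
  F[3-4] = -1353.0627 N (compression)
  F[3-5] = -1376.1661 N (compression)
  F[4-5] = +1367.1995 N (tension)
  F[4-6] = +704.8297 N (tension)
  F[5-6] = -1498.7509 N (compression)
  Rx@0 = -637.6600 N
  Ry@0 = +3418.4450 N
  Ry@6 = +1322.6750 N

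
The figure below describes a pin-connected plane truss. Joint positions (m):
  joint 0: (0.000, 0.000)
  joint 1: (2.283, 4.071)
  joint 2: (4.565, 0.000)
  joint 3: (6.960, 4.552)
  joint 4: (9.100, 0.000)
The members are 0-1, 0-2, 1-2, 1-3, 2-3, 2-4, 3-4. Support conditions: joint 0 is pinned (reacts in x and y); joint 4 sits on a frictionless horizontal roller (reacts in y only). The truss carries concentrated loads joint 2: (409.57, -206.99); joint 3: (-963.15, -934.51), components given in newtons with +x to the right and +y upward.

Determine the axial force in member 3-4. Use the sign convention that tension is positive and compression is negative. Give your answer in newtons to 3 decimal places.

N=5 nodes, M=7 members, R=3 reactions → 2N=10, M+R=10
member 0 (0-1): L=4.6675, (cx,cy)=(0.4891,0.8722)
member 1 (0-2): L=4.5650, (cx,cy)=(1.0000,0.0000)
member 2 (1-2): L=4.6670, (cx,cy)=(0.4890,-0.8723)
member 3 (1-3): L=4.7017, (cx,cy)=(0.9948,0.1023)
member 4 (2-3): L=5.1436, (cx,cy)=(0.4656,0.8850)
member 5 (2-4): L=4.5350, (cx,cy)=(1.0000,0.0000)
member 6 (3-4): L=5.0299, (cx,cy)=(0.4255,-0.9050)
solve A·x = −loads:
  F[0-1] = -922.6040 N (compression)
  F[0-2] = -102.3051 N (compression)
  F[1-2] = +821.9195 N (tension)
  F[1-3] = -857.6678 N (compression)
  F[2-3] = -576.2510 N (compression)
  F[2-4] = +158.3354 N (tension)
  F[3-4] = -372.1577 N (compression)
  Rx@0 = +553.5800 N
  Ry@0 = +804.7044 N
  Ry@4 = +336.7956 N

-372.158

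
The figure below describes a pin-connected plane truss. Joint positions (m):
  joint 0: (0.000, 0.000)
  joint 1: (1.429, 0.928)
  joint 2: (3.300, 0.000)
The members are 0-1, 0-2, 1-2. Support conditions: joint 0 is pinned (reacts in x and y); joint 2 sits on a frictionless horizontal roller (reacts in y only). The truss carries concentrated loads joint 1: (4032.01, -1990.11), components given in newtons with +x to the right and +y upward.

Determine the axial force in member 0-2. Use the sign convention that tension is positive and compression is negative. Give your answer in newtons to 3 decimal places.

N=3 nodes, M=3 members, R=3 reactions → 2N=6, M+R=6
member 0 (0-1): L=1.7039, (cx,cy)=(0.8387,0.5446)
member 1 (0-2): L=3.3000, (cx,cy)=(1.0000,0.0000)
member 2 (1-2): L=2.0885, (cx,cy)=(0.8959,-0.4443)
solve A·x = −loads:
  F[0-1] = +10.1315 N (tension)
  F[0-2] = +4023.5130 N (tension)
  F[1-2] = -4491.2345 N (compression)
  Rx@0 = -4032.0100 N
  Ry@0 = -5.5180 N
  Ry@2 = +1995.6280 N

4023.513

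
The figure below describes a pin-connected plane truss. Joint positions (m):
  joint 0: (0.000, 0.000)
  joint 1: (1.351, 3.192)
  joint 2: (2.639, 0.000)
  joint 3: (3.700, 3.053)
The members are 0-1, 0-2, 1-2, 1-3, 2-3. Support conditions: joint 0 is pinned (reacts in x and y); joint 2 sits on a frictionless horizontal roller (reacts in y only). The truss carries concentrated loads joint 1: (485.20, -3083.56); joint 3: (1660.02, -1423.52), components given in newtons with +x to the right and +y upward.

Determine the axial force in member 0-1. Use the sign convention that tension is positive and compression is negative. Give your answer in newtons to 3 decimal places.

1709.893

N=4 nodes, M=5 members, R=3 reactions → 2N=8, M+R=8
member 0 (0-1): L=3.4661, (cx,cy)=(0.3898,0.9209)
member 1 (0-2): L=2.6390, (cx,cy)=(1.0000,0.0000)
member 2 (1-2): L=3.4421, (cx,cy)=(0.3742,-0.9274)
member 3 (1-3): L=2.3531, (cx,cy)=(0.9983,-0.0591)
member 4 (2-3): L=3.2321, (cx,cy)=(0.3283,0.9446)
solve A·x = −loads:
  F[0-1] = +1709.8933 N (tension)
  F[0-2] = +1478.7519 N (tension)
  F[1-2] = -5157.8728 N (compression)
  F[1-3] = +2115.0066 N (tension)
  F[2-3] = -1374.7685 N (compression)
  Rx@0 = -2145.2200 N
  Ry@0 = -1574.6604 N
  Ry@2 = +6081.7404 N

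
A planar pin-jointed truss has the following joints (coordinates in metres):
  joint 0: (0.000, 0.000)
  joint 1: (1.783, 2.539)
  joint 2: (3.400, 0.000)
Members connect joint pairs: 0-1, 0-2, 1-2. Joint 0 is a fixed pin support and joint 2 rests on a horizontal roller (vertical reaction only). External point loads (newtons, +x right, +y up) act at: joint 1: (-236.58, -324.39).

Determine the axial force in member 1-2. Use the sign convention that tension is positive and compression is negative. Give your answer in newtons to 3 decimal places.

N=3 nodes, M=3 members, R=3 reactions → 2N=6, M+R=6
member 0 (0-1): L=3.1025, (cx,cy)=(0.5747,0.8184)
member 1 (0-2): L=3.4000, (cx,cy)=(1.0000,0.0000)
member 2 (1-2): L=3.0102, (cx,cy)=(0.5372,-0.8435)
solve A·x = −loads:
  F[0-1] = -404.3972 N (compression)
  F[0-2] = -4.1751 N (compression)
  F[1-2] = +7.7723 N (tension)
  Rx@0 = +236.5800 N
  Ry@0 = +330.9457 N
  Ry@2 = -6.5557 N

7.772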